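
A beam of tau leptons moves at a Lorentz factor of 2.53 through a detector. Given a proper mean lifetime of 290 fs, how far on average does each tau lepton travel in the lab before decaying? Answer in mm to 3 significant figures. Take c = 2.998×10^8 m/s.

β = √(1 − 1/γ²) = √(1 − 1/2.53²) = 0.91857
Dilated lifetime: Δt = γτ₀ = 2.53 × 290 fs = 733.70 fs
d = vΔt = 0.91857c × 733.70 fs = 2.7539×10^8 m/s × 7.3370×10^-13 s = 0.202 mm

d ≈ 0.202 mm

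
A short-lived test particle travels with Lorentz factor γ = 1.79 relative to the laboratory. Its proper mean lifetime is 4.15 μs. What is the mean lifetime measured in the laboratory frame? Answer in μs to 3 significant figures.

γ = 1.79 (given)
Time dilation: Δt = γτ₀ = 1.79 × 4.15 μs = 7.43 μs

Δt ≈ 7.43 μs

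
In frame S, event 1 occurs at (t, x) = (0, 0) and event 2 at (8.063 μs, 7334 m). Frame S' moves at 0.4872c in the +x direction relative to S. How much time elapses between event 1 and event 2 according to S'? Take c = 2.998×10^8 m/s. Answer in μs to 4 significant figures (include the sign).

Δt' ≈ -4.415 μs

γ = 1/√(1 − 0.4872²) = 1.14509
Δt' = γ(Δt − vΔx/c²) = 1.14509 × (8.063 μs − 0.4872×7334 m / (2.998×10^8 m/s))
= 1.14509 × (-3.85536 μs) = -4.415 μs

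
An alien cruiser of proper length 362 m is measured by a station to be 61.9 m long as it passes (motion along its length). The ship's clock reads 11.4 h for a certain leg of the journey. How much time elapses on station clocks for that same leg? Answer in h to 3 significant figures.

Length contraction ⇒ γ = L₀/L = 362/61.9 = 5.8481
Time dilation: Δt = γτ₀ = 5.8481 × 11.4 h = 66.7 h

Δt ≈ 66.7 h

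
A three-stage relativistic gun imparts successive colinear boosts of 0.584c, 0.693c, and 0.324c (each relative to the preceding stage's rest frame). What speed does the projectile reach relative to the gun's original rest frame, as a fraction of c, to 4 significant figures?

u ≈ 0.9525c

Compose boost 2: (0.693 + 0.584)/(1 + 0.693×0.584) = 1.277/1.40471 = 0.909083
Compose boost 3: (0.324 + 0.909083)/(1 + 0.324×0.909083) = 1.23308/1.29454 = 0.9525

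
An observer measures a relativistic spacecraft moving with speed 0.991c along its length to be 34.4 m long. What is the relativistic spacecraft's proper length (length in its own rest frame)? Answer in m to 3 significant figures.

L₀ ≈ 257 m

γ = 1/√(1 − 0.991²) = 7.4704
L₀ = γL = 7.4704 × 34.4 = 257 m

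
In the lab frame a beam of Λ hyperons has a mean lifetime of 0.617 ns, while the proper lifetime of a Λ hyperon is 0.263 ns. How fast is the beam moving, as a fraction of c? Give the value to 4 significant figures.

γ = Δt/τ₀ = 0.617/0.263 = 2.34601
β = √(1 − 1/γ²) = √(1 − 1/2.34601²) = 0.9046

β ≈ 0.9046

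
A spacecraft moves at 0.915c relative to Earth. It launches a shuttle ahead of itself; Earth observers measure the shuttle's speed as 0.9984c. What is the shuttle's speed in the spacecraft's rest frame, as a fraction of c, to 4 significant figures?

u' ≈ 0.9646c

Inverse velocity addition: u' = (u − v)/(1 − uv/c²)
= (0.9984 − 0.915)/(1 − 0.9984×0.915) = 0.08340/0.0864640 = 0.9646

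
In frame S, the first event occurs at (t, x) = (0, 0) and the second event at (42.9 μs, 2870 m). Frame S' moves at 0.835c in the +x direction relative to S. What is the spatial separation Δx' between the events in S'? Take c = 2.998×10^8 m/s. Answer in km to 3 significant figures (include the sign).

γ = 1/√(1 − 0.835²) = 1.8174
Δx' = γ(Δx − vΔt) = 1.8174 × (2870 m − 0.835×(2.998×10^8 m/s)×42.9×10^-6 s)
= 1.8174 × (-7869.3 m) = -14.3 km

Δx' ≈ -14.3 km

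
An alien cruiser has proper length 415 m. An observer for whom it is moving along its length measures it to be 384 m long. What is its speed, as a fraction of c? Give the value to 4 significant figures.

β ≈ 0.3792

γ = L₀/L = 415/384 = 1.08073
β = √(1 − 1/γ²) = 0.3792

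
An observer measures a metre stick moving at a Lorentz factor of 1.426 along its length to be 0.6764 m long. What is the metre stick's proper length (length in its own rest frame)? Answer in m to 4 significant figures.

L₀ ≈ 0.9645 m

γ = 1.426 (given)
L₀ = γL = 1.426 × 0.6764 = 0.9645 m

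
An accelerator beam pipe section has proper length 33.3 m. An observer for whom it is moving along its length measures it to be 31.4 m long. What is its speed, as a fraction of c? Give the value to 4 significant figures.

β ≈ 0.3330

γ = L₀/L = 33.3/31.4 = 1.06051
β = √(1 − 1/γ²) = 0.3330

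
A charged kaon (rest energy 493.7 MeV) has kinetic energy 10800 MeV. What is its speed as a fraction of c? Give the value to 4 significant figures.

β ≈ 0.9990

γ = 1 + K/(m₀c²) = 1 + 10800/493.7 = 22.8756
β = √(1 − 1/γ²) = 0.9990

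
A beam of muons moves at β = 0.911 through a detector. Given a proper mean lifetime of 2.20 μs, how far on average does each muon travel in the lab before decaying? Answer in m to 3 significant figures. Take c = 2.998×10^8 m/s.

γ = 1/√(1 − 0.911²) = 2.4248
Dilated lifetime: Δt = γτ₀ = 2.4248 × 2.20 μs = 5.3345 μs
d = vΔt = 0.911c × 5.3345 μs = 2.7312×10^8 m/s × 5.3345×10^-6 s = 1460 m

d ≈ 1460 m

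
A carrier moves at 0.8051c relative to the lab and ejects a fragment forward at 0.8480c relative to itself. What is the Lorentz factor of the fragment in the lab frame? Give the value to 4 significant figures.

u_lab = (0.8480 + 0.8051)/(1 + 0.8480×0.8051) = 1.6531/1.682725 = 0.9823947
γ = 1/√(1 − 0.9823947²) = 5.353

γ ≈ 5.353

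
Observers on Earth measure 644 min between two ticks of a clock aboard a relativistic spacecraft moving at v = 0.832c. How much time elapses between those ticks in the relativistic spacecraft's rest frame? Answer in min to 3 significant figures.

γ = 1/√(1 − 0.832²) = 1.8025
Proper time: τ₀ = Δt/γ = 644/1.8025 = 357 min

τ₀ ≈ 357 min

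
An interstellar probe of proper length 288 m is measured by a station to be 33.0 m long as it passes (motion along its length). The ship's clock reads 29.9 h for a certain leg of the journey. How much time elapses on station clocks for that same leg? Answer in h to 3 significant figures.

Length contraction ⇒ γ = L₀/L = 288/33.0 = 8.7273
Time dilation: Δt = γτ₀ = 8.7273 × 29.9 h = 261 h

Δt ≈ 261 h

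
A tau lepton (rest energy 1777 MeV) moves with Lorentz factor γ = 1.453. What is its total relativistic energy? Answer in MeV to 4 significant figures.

E ≈ 2582 MeV

γ = 1.453 (given)
E = γm₀c² = 1.453 × 1777 MeV = 2582 MeV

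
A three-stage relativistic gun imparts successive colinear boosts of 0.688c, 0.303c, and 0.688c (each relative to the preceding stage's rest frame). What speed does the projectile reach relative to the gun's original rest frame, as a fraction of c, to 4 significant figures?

Compose boost 2: (0.303 + 0.688)/(1 + 0.303×0.688) = 0.9910/1.20846 = 0.820049
Compose boost 3: (0.688 + 0.820049)/(1 + 0.688×0.820049) = 1.50805/1.56419 = 0.9641

u ≈ 0.9641c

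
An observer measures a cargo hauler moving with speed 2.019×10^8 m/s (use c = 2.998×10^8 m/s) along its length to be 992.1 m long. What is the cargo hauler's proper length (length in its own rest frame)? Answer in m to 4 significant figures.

β = v/c = 2.019×10^8 / 2.998×10^8 = 0.673449
γ = 1/√(1 − 0.673449²) = 1.35275
L₀ = γL = 1.35275 × 992.1 = 1342 m

L₀ ≈ 1342 m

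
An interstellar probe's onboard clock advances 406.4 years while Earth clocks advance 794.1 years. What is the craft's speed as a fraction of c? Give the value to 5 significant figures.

β ≈ 0.85912

γ = Δt/τ₀ = 794.1/406.4 = 1.953986
β = √(1 − 1/γ²) = √(1 − 1/1.953986²) = 0.85912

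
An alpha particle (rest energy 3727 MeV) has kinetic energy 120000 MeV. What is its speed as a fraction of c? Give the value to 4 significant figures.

γ = 1 + K/(m₀c²) = 1 + 120000/3727 = 33.1975
β = √(1 − 1/γ²) = 0.9995

β ≈ 0.9995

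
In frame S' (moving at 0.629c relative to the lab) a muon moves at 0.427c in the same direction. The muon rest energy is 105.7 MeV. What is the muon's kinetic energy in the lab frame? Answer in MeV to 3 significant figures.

K ≈ 85.0 MeV

u_lab = (0.427 + 0.629)/(1 + 0.427×0.629) = 0.832425
γ = 1/√(1 − 0.832425²) = 1.8046
K = (γ − 1)m₀c² = (1.8046 − 1) × 105.7 = 0.80460 × 105.7 = 85.0 MeV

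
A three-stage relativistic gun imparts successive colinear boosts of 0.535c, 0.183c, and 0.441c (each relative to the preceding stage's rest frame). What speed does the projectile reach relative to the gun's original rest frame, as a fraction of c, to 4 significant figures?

Compose boost 2: (0.183 + 0.535)/(1 + 0.183×0.535) = 0.7180/1.09790 = 0.653973
Compose boost 3: (0.441 + 0.653973)/(1 + 0.441×0.653973) = 1.09497/1.28840 = 0.8499

u ≈ 0.8499c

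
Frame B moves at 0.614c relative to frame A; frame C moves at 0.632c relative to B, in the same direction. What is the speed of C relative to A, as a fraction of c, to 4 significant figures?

u ≈ 0.8977c

Compose boost 2: (0.632 + 0.614)/(1 + 0.632×0.614) = 1.246/1.38805 = 0.8977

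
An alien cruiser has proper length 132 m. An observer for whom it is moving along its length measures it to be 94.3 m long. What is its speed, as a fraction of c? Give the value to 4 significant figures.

β ≈ 0.6997

γ = L₀/L = 132/94.3 = 1.39979
β = √(1 − 1/γ²) = 0.6997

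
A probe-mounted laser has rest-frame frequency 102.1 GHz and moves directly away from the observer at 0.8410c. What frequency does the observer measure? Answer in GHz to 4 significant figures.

f_obs ≈ 30.01 GHz

Relativistic Doppler: f_obs = f_src √((1−β)/(1+β))
= 102.1 × √(0.159000/1.84100) = 102.1 × 0.293881 = 30.01 GHz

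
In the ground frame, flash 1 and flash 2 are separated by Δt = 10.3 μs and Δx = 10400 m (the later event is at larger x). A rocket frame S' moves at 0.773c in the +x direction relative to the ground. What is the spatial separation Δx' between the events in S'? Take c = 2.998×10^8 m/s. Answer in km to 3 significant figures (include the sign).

Δx' ≈ 12.6 km

γ = 1/√(1 − 0.773²) = 1.5763
Δx' = γ(Δx − vΔt) = 1.5763 × (10400 m − 0.773×(2.998×10^8 m/s)×10.3×10^-6 s)
= 1.5763 × (8013.0 m) = 12.6 km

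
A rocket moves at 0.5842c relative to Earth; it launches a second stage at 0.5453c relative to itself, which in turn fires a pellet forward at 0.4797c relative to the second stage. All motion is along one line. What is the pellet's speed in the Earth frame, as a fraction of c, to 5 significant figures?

u ≈ 0.94712c

Compose boost 2: (0.5453 + 0.5842)/(1 + 0.5453×0.5842) = 1.1295/1.318564 = 0.8566135
Compose boost 3: (0.4797 + 0.8566135)/(1 + 0.4797×0.8566135) = 1.336314/1.410918 = 0.94712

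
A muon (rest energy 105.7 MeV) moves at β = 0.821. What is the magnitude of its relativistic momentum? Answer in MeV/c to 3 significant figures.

p ≈ 152 MeV/c

γ = 1/√(1 − 0.821²) = 1.7515
p = γβm₀c = 1.7515 × 0.821 × 105.7 MeV/c = 152 MeV/c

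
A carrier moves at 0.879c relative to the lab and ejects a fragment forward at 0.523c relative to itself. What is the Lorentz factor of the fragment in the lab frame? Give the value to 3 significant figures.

u_lab = (0.523 + 0.879)/(1 + 0.523×0.879) = 1.402/1.45972 = 0.960460
γ = 1/√(1 − 0.960460²) = 3.59

γ ≈ 3.59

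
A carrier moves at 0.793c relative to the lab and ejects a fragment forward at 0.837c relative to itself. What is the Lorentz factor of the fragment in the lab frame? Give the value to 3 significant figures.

γ ≈ 4.99

u_lab = (0.837 + 0.793)/(1 + 0.837×0.793) = 1.630/1.66374 = 0.979720
γ = 1/√(1 − 0.979720²) = 4.99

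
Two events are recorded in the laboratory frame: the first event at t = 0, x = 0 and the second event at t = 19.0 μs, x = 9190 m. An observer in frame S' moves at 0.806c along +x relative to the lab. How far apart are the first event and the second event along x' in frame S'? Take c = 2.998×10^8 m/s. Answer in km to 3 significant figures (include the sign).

γ = 1/√(1 − 0.806²) = 1.6894
Δx' = γ(Δx − vΔt) = 1.6894 × (9190 m − 0.806×(2.998×10^8 m/s)×19.0×10^-6 s)
= 1.6894 × (4598.9 m) = 7.77 km

Δx' ≈ 7.77 km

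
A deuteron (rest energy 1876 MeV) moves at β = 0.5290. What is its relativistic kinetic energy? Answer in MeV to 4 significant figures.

K ≈ 334.6 MeV

γ = 1/√(1 − 0.5290²) = 1.17838
K = (γ − 1)m₀c² = (1.17838 − 1) × 1876 MeV = 0.178381 × 1876 MeV = 334.6 MeV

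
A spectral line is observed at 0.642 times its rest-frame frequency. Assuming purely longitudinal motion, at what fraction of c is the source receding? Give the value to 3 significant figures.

β ≈ 0.416

f_obs/f_src = √((1−β)/(1+β)) = 0.642  ⇒  (1−β)/(1+β) = 0.41216
β = |1 − D²|/(1 + D²) = |1 − 0.41216|/(1 + 0.41216) = 0.416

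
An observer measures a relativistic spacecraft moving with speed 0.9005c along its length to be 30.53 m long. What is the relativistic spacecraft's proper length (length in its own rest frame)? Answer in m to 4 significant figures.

γ = 1/√(1 − 0.9005²) = 2.29961
L₀ = γL = 2.29961 × 30.53 = 70.21 m

L₀ ≈ 70.21 m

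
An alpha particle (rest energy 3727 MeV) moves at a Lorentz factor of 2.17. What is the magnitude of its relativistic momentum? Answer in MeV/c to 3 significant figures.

β = √(1 − 1/γ²) = √(1 − 1/2.17²) = 0.88749
p = γβm₀c = 2.17 × 0.88749 × 3727 MeV/c = 7180 MeV/c

p ≈ 7180 MeV/c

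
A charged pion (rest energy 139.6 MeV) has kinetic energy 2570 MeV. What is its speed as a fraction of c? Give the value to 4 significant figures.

β ≈ 0.9987

γ = 1 + K/(m₀c²) = 1 + 2570/139.6 = 19.4097
β = √(1 − 1/γ²) = 0.9987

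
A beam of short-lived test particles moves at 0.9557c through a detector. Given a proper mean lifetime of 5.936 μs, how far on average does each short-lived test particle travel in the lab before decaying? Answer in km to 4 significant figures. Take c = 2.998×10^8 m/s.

d ≈ 5.778 km

γ = 1/√(1 − 0.9557²) = 3.39740
Dilated lifetime: Δt = γτ₀ = 3.39740 × 5.936 μs = 20.1670 μs
d = vΔt = 0.9557c × 20.1670 μs = 2.86519×10^8 m/s × 2.01670×10^-5 s = 5.778 km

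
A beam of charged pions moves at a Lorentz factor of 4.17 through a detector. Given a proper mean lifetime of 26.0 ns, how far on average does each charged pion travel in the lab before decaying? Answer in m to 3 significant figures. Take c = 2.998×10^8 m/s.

β = √(1 − 1/γ²) = √(1 − 1/4.17²) = 0.97082
Dilated lifetime: Δt = γτ₀ = 4.17 × 26.0 ns = 108.42 ns
d = vΔt = 0.97082c × 108.42 ns = 2.9105×10^8 m/s × 1.0842×10^-7 s = 31.6 m

d ≈ 31.6 m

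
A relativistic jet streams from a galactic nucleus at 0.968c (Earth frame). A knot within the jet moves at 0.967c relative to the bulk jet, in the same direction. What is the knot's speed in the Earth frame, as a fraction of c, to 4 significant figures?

Relativistic velocity addition: u = (u' + v)/(1 + u'v/c²)
= (0.967 + 0.968)/(1 + 0.967×0.968) = 1.935/1.93606 = 0.9995

u ≈ 0.9995c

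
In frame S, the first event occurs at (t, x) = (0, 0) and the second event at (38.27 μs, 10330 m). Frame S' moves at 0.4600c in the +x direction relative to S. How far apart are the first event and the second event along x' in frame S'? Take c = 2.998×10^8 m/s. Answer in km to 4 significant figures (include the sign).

Δx' ≈ 5.690 km

γ = 1/√(1 − 0.4600²) = 1.12623
Δx' = γ(Δx − vΔt) = 1.12623 × (10330 m − 0.4600×(2.998×10^8 m/s)×38.27×10^-6 s)
= 1.12623 × (5052.26 m) = 5.690 km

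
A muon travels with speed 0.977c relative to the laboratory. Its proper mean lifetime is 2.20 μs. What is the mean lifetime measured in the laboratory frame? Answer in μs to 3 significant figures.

Δt ≈ 10.3 μs

γ = 1/√(1 − 0.977²) = 4.6896
Time dilation: Δt = γτ₀ = 4.6896 × 2.20 μs = 10.3 μs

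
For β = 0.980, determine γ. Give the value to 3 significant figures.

γ = 1/√(1 − β²) = 1/√(1 − 0.980²) = 1/√(0.039600) = 5.03

γ ≈ 5.03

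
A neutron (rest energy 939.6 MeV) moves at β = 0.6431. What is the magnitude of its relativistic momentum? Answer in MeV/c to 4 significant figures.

γ = 1/√(1 − 0.6431²) = 1.30585
p = γβm₀c = 1.30585 × 0.6431 × 939.6 MeV/c = 789.1 MeV/c

p ≈ 789.1 MeV/c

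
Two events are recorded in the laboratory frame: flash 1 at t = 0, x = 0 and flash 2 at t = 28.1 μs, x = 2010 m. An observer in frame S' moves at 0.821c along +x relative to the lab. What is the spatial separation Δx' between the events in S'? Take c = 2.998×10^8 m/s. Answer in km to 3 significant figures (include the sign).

Δx' ≈ -8.59 km

γ = 1/√(1 − 0.821²) = 1.7515
Δx' = γ(Δx − vΔt) = 1.7515 × (2010 m − 0.821×(2.998×10^8 m/s)×28.1×10^-6 s)
= 1.7515 × (-4906.4 m) = -8.59 km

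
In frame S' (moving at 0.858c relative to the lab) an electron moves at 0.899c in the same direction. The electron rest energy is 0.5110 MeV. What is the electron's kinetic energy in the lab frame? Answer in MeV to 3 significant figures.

u_lab = (0.899 + 0.858)/(1 + 0.899×0.858) = 0.991903
γ = 1/√(1 − 0.991903²) = 7.8743
K = (γ − 1)m₀c² = (7.8743 − 1) × 0.5110 = 6.8743 × 0.5110 = 3.51 MeV

K ≈ 3.51 MeV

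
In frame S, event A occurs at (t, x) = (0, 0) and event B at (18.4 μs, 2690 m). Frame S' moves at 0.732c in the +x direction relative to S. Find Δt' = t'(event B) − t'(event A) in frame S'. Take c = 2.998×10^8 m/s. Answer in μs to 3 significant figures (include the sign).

Δt' ≈ 17.4 μs

γ = 1/√(1 − 0.732²) = 1.4678
Δt' = γ(Δt − vΔx/c²) = 1.4678 × (18.4 μs − 0.732×2690 m / (2.998×10^8 m/s))
= 1.4678 × (11.832 μs) = 17.4 μs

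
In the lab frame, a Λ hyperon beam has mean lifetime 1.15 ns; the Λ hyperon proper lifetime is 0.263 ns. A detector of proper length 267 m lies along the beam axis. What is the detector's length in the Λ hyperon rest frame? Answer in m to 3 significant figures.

Time dilation ⇒ γ = Δt/τ₀ = 1.15/0.263 = 4.3726
Length contraction: L = L₀/γ = 267/4.3726 = 61.1 m

L ≈ 61.1 m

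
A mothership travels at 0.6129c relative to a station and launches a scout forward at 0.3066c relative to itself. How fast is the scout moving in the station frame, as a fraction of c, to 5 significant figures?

Compose boost 2: (0.3066 + 0.6129)/(1 + 0.3066×0.6129) = 0.91950/1.187915 = 0.77405

u ≈ 0.77405c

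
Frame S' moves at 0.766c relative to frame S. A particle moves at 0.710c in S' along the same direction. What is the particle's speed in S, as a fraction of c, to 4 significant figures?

u ≈ 0.9560c

Relativistic velocity addition: u = (u' + v)/(1 + u'v/c²)
= (0.710 + 0.766)/(1 + 0.710×0.766) = 1.476/1.54386 = 0.9560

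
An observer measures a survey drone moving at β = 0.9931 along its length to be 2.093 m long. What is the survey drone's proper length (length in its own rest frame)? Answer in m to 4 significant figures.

L₀ ≈ 17.85 m

γ = 1/√(1 − 0.9931²) = 8.52729
L₀ = γL = 8.52729 × 2.093 = 17.85 m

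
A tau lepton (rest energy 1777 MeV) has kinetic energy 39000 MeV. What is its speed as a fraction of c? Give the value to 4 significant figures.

β ≈ 0.9991

γ = 1 + K/(m₀c²) = 1 + 39000/1777 = 22.9471
β = √(1 − 1/γ²) = 0.9991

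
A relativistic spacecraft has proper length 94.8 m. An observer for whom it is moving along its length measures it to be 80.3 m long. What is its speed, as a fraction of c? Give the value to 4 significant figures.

γ = L₀/L = 94.8/80.3 = 1.18057
β = √(1 − 1/γ²) = 0.5315

β ≈ 0.5315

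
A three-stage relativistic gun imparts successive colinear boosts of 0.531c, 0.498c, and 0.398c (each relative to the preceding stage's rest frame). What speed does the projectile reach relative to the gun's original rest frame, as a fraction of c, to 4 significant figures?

Compose boost 2: (0.498 + 0.531)/(1 + 0.498×0.531) = 1.029/1.26444 = 0.813800
Compose boost 3: (0.398 + 0.813800)/(1 + 0.398×0.813800) = 1.21180/1.32389 = 0.9153

u ≈ 0.9153c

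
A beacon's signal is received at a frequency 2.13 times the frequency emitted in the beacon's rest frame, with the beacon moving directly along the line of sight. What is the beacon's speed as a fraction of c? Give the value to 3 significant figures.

β ≈ 0.639

f_obs/f_src = √((1+β)/(1−β)) = 2.13  ⇒  (1+β)/(1−β) = 4.5369
β = |1 − D²|/(1 + D²) = |1 − 4.5369|/(1 + 4.5369) = 0.639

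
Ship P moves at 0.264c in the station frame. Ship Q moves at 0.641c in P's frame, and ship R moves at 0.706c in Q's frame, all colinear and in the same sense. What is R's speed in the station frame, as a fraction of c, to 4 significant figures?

u ≈ 0.9570c

Compose boost 2: (0.641 + 0.264)/(1 + 0.641×0.264) = 0.9050/1.16922 = 0.774018
Compose boost 3: (0.706 + 0.774018)/(1 + 0.706×0.774018) = 1.48002/1.54646 = 0.9570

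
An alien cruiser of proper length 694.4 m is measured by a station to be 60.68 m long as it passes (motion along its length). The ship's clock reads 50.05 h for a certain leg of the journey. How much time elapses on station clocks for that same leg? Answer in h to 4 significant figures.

Δt ≈ 572.8 h

Length contraction ⇒ γ = L₀/L = 694.4/60.68 = 11.4436
Time dilation: Δt = γτ₀ = 11.4436 × 50.05 h = 572.8 h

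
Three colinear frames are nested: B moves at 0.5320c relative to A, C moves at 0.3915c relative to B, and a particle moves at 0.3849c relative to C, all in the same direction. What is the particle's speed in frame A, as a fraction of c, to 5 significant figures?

Compose boost 2: (0.3915 + 0.5320)/(1 + 0.3915×0.5320) = 0.92350/1.208278 = 0.7643109
Compose boost 3: (0.3849 + 0.7643109)/(1 + 0.3849×0.7643109) = 1.149211/1.294183 = 0.88798

u ≈ 0.88798c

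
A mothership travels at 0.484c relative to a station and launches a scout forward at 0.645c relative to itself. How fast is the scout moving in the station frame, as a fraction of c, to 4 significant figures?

Compose boost 2: (0.645 + 0.484)/(1 + 0.645×0.484) = 1.129/1.31218 = 0.8604

u ≈ 0.8604c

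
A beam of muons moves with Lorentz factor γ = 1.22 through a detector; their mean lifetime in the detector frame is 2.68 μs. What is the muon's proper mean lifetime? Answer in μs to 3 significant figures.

τ₀ ≈ 2.20 μs

γ = 1.22 (given)
Proper time: τ₀ = Δt/γ = 2.68/1.22 = 2.20 μs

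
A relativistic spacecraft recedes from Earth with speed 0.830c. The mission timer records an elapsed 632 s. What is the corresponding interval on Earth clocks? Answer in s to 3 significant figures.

γ = 1/√(1 − 0.830²) = 1.7929
Time dilation: Δt = γτ₀ = 1.7929 × 632 s = 1130 s

Δt ≈ 1130 s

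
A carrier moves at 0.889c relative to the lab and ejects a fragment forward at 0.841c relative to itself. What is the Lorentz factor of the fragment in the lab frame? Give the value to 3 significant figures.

γ ≈ 7.05

u_lab = (0.841 + 0.889)/(1 + 0.841×0.889) = 1.730/1.74765 = 0.989901
γ = 1/√(1 − 0.989901²) = 7.05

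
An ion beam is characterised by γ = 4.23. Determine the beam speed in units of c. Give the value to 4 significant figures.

β = √(1 − 1/γ²) = √(1 − 1/4.23²) = √(0.944112) = 0.9717

β ≈ 0.9717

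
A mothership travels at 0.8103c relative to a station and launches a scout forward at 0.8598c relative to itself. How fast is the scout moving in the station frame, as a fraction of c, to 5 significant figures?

Compose boost 2: (0.8598 + 0.8103)/(1 + 0.8598×0.8103) = 1.6701/1.696696 = 0.98432

u ≈ 0.98432c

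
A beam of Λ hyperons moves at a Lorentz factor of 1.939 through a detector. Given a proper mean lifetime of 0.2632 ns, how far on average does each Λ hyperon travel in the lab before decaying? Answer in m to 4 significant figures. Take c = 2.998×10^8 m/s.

d ≈ 0.1311 m

β = √(1 − 1/γ²) = √(1 − 1/1.939²) = 0.856751
Dilated lifetime: Δt = γτ₀ = 1.939 × 0.2632 ns = 0.510345 ns
d = vΔt = 0.856751c × 0.510345 ns = 2.56854×10^8 m/s × 5.10345×10^-10 s = 0.1311 m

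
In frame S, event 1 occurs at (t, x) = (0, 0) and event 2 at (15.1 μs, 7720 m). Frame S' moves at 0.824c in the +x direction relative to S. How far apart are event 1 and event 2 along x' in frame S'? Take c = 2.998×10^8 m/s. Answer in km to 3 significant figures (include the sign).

Δx' ≈ 7.04 km

γ = 1/√(1 − 0.824²) = 1.7649
Δx' = γ(Δx − vΔt) = 1.7649 × (7720 m − 0.824×(2.998×10^8 m/s)×15.1×10^-6 s)
= 1.7649 × (3989.8 m) = 7.04 km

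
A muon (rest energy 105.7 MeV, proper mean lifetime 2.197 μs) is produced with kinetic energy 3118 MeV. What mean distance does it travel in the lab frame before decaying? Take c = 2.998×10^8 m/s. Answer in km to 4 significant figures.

d ≈ 20.08 km

γ = 1 + K/(m₀c²) = 1 + 3118/105.7 = 30.4986
β = √(1 − 1/γ²) = 0.999462
Dilated lifetime: γτ₀ = 30.4986 × 2.197 μs = 67.0054 μs
d = βc·γτ₀ = 0.999462 × (2.998×10^8 m/s) × 6.70054×10^-5 s = 20.08 km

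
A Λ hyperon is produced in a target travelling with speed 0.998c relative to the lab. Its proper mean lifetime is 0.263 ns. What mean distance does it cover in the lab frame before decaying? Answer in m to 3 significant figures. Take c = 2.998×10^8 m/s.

γ = 1/√(1 − 0.998²) = 15.819
Dilated lifetime: Δt = γτ₀ = 15.819 × 0.263 ns = 4.1605 ns
d = vΔt = 0.998c × 4.1605 ns = 2.9920×10^8 m/s × 4.1605×10^-9 s = 1.24 m

d ≈ 1.24 m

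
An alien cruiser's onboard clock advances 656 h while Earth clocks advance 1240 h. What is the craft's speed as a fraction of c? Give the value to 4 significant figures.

β ≈ 0.8486

γ = Δt/τ₀ = 1240/656 = 1.89024
β = √(1 − 1/γ²) = √(1 − 1/1.89024²) = 0.8486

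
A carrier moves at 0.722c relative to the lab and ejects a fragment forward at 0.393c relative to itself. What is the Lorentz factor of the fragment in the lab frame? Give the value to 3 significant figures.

u_lab = (0.393 + 0.722)/(1 + 0.393×0.722) = 1.115/1.28375 = 0.868552
γ = 1/√(1 − 0.868552²) = 2.02

γ ≈ 2.02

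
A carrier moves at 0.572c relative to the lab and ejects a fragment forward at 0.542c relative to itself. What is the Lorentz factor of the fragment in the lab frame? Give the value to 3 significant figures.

u_lab = (0.542 + 0.572)/(1 + 0.542×0.572) = 1.114/1.31002 = 0.850366
γ = 1/√(1 − 0.850366²) = 1.90

γ ≈ 1.90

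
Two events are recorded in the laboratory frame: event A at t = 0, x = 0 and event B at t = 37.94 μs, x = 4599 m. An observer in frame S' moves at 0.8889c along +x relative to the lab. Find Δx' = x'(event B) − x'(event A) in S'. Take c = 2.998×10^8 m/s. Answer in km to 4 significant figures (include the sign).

γ = 1/√(1 − 0.8889²) = 2.18292
Δx' = γ(Δx − vΔt) = 2.18292 × (4599 m − 0.8889×(2.998×10^8 m/s)×37.94×10^-6 s)
= 2.18292 × (-5511.71 m) = -12.03 km

Δx' ≈ -12.03 km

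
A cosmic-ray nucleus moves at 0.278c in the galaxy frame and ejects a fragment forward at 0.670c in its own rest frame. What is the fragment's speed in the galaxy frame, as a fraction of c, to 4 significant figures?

u ≈ 0.7992c

Compose boost 2: (0.670 + 0.278)/(1 + 0.670×0.278) = 0.9480/1.18626 = 0.7992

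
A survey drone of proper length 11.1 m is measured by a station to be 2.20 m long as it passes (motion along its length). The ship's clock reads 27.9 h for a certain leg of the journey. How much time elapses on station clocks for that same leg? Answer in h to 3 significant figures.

Δt ≈ 141 h

Length contraction ⇒ γ = L₀/L = 11.1/2.20 = 5.0455
Time dilation: Δt = γτ₀ = 5.0455 × 27.9 h = 141 h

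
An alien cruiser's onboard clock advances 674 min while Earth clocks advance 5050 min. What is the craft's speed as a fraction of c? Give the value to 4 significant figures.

β ≈ 0.9911

γ = Δt/τ₀ = 5050/674 = 7.49258
β = √(1 − 1/γ²) = √(1 − 1/7.49258²) = 0.9911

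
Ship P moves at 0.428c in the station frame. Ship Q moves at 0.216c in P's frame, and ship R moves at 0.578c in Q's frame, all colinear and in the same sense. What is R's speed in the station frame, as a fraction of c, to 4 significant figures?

Compose boost 2: (0.216 + 0.428)/(1 + 0.216×0.428) = 0.6440/1.09245 = 0.589502
Compose boost 3: (0.578 + 0.589502)/(1 + 0.578×0.589502) = 1.16750/1.34073 = 0.8708

u ≈ 0.8708c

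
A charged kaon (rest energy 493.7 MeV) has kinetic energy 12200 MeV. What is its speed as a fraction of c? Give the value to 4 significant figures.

γ = 1 + K/(m₀c²) = 1 + 12200/493.7 = 25.7114
β = √(1 − 1/γ²) = 0.9992

β ≈ 0.9992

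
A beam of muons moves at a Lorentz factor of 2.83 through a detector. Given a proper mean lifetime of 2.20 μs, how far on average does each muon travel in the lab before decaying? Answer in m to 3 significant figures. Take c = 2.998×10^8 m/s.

β = √(1 − 1/γ²) = √(1 − 1/2.83²) = 0.93549
Dilated lifetime: Δt = γτ₀ = 2.83 × 2.20 μs = 6.2260 μs
d = vΔt = 0.93549c × 6.2260 μs = 2.8046×10^8 m/s × 6.2260×10^-6 s = 1750 m

d ≈ 1750 m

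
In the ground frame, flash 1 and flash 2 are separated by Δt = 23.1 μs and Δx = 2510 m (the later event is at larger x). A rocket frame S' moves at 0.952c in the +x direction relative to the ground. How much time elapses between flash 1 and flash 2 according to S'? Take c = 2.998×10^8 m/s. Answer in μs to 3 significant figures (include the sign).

Δt' ≈ 49.4 μs

γ = 1/√(1 − 0.952²) = 3.2669
Δt' = γ(Δt − vΔx/c²) = 3.2669 × (23.1 μs − 0.952×2510 m / (2.998×10^8 m/s))
= 3.2669 × (15.130 μs) = 49.4 μs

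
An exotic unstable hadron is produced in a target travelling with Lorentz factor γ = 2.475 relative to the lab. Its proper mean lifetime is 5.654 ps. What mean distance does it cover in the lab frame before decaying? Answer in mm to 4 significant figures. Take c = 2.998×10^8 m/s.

d ≈ 3.838 mm

β = √(1 − 1/γ²) = √(1 − 1/2.475²) = 0.914741
Dilated lifetime: Δt = γτ₀ = 2.475 × 5.654 ps = 13.9937 ps
d = vΔt = 0.914741c × 13.9937 ps = 2.74239×10^8 m/s × 1.39937×10^-11 s = 3.838 mm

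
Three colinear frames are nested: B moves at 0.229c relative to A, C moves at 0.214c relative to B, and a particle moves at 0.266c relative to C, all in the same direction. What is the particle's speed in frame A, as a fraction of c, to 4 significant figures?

Compose boost 2: (0.214 + 0.229)/(1 + 0.214×0.229) = 0.4430/1.04901 = 0.422305
Compose boost 3: (0.266 + 0.422305)/(1 + 0.266×0.422305) = 0.688305/1.11233 = 0.6188

u ≈ 0.6188c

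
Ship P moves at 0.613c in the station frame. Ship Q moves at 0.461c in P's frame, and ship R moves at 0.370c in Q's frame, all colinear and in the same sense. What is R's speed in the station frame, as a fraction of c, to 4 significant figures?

Compose boost 2: (0.461 + 0.613)/(1 + 0.461×0.613) = 1.074/1.28259 = 0.837366
Compose boost 3: (0.370 + 0.837366)/(1 + 0.370×0.837366) = 1.20737/1.30983 = 0.9218

u ≈ 0.9218c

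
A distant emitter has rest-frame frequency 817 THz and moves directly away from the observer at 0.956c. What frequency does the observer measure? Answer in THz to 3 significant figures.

Relativistic Doppler: f_obs = f_src √((1−β)/(1+β))
= 817 × √(0.044000/1.9560) = 817 × 0.14998 = 123 THz

f_obs ≈ 123 THz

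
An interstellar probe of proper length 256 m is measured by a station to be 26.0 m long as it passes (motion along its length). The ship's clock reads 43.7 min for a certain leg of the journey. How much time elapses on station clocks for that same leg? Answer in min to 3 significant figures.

Δt ≈ 430 min

Length contraction ⇒ γ = L₀/L = 256/26.0 = 9.8462
Time dilation: Δt = γτ₀ = 9.8462 × 43.7 min = 430 min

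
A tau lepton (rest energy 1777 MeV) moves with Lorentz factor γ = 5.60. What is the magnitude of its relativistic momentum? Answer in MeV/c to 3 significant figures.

p ≈ 9790 MeV/c

β = √(1 − 1/γ²) = √(1 − 1/5.60²) = 0.98393
p = γβm₀c = 5.60 × 0.98393 × 1777 MeV/c = 9790 MeV/c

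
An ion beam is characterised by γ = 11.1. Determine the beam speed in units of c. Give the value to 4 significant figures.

β = √(1 − 1/γ²) = √(1 − 1/11.1²) = √(0.991884) = 0.9959

β ≈ 0.9959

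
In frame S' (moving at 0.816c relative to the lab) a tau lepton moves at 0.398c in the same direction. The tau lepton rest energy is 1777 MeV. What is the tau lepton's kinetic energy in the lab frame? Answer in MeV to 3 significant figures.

K ≈ 2660 MeV

u_lab = (0.398 + 0.816)/(1 + 0.398×0.816) = 0.916387
γ = 1/√(1 − 0.916387²) = 2.4982
K = (γ − 1)m₀c² = (2.4982 − 1) × 1777 = 1.4982 × 1777 = 2660 MeV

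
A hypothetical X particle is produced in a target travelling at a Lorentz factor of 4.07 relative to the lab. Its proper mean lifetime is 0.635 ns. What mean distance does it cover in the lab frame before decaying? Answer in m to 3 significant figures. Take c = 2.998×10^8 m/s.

d ≈ 0.751 m

β = √(1 − 1/γ²) = √(1 − 1/4.07²) = 0.96935
Dilated lifetime: Δt = γτ₀ = 4.07 × 0.635 ns = 2.5845 ns
d = vΔt = 0.96935c × 2.5845 ns = 2.9061×10^8 m/s × 2.5845×10^-9 s = 0.751 m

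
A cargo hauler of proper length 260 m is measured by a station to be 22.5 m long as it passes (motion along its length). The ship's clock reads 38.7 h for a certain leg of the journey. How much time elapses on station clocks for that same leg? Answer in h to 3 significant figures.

Δt ≈ 447 h

Length contraction ⇒ γ = L₀/L = 260/22.5 = 11.556
Time dilation: Δt = γτ₀ = 11.556 × 38.7 h = 447 h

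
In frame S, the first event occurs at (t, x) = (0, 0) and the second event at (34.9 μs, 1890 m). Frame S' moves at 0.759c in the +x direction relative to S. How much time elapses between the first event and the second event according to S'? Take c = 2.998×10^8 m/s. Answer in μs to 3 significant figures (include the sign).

Δt' ≈ 46.3 μs

γ = 1/√(1 − 0.759²) = 1.5359
Δt' = γ(Δt − vΔx/c²) = 1.5359 × (34.9 μs − 0.759×1890 m / (2.998×10^8 m/s))
= 1.5359 × (30.115 μs) = 46.3 μs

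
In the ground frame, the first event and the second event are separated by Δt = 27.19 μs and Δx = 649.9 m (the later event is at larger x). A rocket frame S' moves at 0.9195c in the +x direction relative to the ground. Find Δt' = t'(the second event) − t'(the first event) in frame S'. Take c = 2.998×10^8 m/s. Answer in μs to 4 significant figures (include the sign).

Δt' ≈ 64.10 μs

γ = 1/√(1 − 0.9195²) = 2.54395
Δt' = γ(Δt − vΔx/c²) = 2.54395 × (27.19 μs − 0.9195×649.9 m / (2.998×10^8 m/s))
= 2.54395 × (25.1967 μs) = 64.10 μs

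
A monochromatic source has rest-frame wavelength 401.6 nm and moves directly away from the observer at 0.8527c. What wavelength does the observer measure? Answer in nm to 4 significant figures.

Relativistic Doppler: λ_obs = λ_src √((1+β)/(1−β))
= 401.6 × √(1.85270/0.147300) = 401.6 × 3.54651 = 1424 nm

λ_obs ≈ 1424 nm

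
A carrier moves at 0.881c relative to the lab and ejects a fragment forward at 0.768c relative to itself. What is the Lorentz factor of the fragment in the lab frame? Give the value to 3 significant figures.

γ ≈ 5.53

u_lab = (0.768 + 0.881)/(1 + 0.768×0.881) = 1.649/1.67661 = 0.983533
γ = 1/√(1 − 0.983533²) = 5.53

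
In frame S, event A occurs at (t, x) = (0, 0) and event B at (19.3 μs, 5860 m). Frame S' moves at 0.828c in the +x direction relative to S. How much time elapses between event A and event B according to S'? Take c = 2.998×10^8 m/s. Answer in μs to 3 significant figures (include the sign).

Δt' ≈ 5.56 μs

γ = 1/√(1 − 0.828²) = 1.7834
Δt' = γ(Δt − vΔx/c²) = 1.7834 × (19.3 μs − 0.828×5860 m / (2.998×10^8 m/s))
= 1.7834 × (3.1156 μs) = 5.56 μs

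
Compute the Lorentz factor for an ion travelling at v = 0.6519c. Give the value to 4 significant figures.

γ ≈ 1.319

γ = 1/√(1 − β²) = 1/√(1 − 0.6519²) = 1/√(0.575026) = 1.319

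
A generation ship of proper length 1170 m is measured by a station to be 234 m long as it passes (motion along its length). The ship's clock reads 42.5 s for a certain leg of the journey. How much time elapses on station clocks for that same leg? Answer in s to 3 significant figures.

Length contraction ⇒ γ = L₀/L = 1170/234 = 5.0000
Time dilation: Δt = γτ₀ = 5.0000 × 42.5 s = 212 s

Δt ≈ 212 s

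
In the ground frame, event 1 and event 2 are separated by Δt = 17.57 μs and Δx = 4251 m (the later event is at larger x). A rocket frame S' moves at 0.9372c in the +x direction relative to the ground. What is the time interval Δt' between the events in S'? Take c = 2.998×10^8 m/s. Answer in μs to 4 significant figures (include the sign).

γ = 1/√(1 − 0.9372²) = 2.86703
Δt' = γ(Δt − vΔx/c²) = 2.86703 × (17.57 μs − 0.9372×4251 m / (2.998×10^8 m/s))
= 2.86703 × (4.28102 μs) = 12.27 μs

Δt' ≈ 12.27 μs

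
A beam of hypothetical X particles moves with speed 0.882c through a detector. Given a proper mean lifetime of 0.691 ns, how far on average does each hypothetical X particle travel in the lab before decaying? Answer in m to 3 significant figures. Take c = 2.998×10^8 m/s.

γ = 1/√(1 − 0.882²) = 2.1220
Dilated lifetime: Δt = γτ₀ = 2.1220 × 0.691 ns = 1.4663 ns
d = vΔt = 0.882c × 1.4663 ns = 2.6442×10^8 m/s × 1.4663×10^-9 s = 0.388 m

d ≈ 0.388 m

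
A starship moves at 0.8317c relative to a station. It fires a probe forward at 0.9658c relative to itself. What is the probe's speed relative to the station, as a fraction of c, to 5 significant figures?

u ≈ 0.99681c

Relativistic velocity addition: u = (u' + v)/(1 + u'v/c²)
= (0.9658 + 0.8317)/(1 + 0.9658×0.8317) = 1.7975/1.803256 = 0.99681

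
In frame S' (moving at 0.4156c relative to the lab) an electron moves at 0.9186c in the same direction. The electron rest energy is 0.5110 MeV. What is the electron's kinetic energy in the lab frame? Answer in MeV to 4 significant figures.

u_lab = (0.9186 + 0.4156)/(1 + 0.9186×0.4156) = 0.9655730
γ = 1/√(1 − 0.9655730²) = 3.84420
K = (γ − 1)m₀c² = (3.84420 − 1) × 0.5110 = 2.84420 × 0.5110 = 1.453 MeV

K ≈ 1.453 MeV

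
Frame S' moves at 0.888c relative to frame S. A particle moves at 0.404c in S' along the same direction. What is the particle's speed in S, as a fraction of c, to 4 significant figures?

u ≈ 0.9509c

Relativistic velocity addition: u = (u' + v)/(1 + u'v/c²)
= (0.404 + 0.888)/(1 + 0.404×0.888) = 1.292/1.35875 = 0.9509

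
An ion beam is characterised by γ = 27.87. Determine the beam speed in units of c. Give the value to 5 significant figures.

β ≈ 0.99936

β = √(1 − 1/γ²) = √(1 − 1/27.87²) = √(0.9987126) = 0.99936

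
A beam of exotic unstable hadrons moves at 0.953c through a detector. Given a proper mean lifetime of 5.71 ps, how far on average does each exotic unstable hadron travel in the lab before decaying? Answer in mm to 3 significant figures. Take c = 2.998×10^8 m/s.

d ≈ 5.38 mm

γ = 1/√(1 − 0.953²) = 3.3007
Dilated lifetime: Δt = γτ₀ = 3.3007 × 5.71 ps = 18.847 ps
d = vΔt = 0.953c × 18.847 ps = 2.8571×10^8 m/s × 1.8847×10^-11 s = 5.38 mm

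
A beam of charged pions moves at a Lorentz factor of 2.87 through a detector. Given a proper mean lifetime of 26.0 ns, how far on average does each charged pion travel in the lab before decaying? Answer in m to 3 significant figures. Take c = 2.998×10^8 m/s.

β = √(1 − 1/γ²) = √(1 − 1/2.87²) = 0.93733
Dilated lifetime: Δt = γτ₀ = 2.87 × 26.0 ns = 74.620 ns
d = vΔt = 0.93733c × 74.620 ns = 2.8101×10^8 m/s × 7.4620×10^-8 s = 21.0 m

d ≈ 21.0 m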